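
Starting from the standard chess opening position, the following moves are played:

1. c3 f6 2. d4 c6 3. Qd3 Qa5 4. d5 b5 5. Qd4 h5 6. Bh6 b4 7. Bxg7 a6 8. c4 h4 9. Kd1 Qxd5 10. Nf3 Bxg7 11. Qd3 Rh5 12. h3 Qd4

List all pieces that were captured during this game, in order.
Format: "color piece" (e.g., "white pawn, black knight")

Tracking captures:
  Bxg7: captured black pawn
  Qxd5: captured white pawn
  Bxg7: captured white bishop

black pawn, white pawn, white bishop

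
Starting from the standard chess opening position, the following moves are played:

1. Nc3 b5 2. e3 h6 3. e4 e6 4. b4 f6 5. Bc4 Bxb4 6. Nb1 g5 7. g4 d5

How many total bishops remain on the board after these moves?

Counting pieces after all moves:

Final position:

  a b c d e f g h
  ─────────────────
8│♜ ♞ ♝ ♛ ♚ · ♞ ♜│8
7│♟ · ♟ · · · · ·│7
6│· · · · ♟ ♟ · ♟│6
5│· ♟ · ♟ · · ♟ ·│5
4│· ♝ ♗ · ♙ · ♙ ·│4
3│· · · · · · · ·│3
2│♙ · ♙ ♙ · ♙ · ♙│2
1│♖ ♘ ♗ ♕ ♔ · ♘ ♖│1
  ─────────────────
  a b c d e f g h


4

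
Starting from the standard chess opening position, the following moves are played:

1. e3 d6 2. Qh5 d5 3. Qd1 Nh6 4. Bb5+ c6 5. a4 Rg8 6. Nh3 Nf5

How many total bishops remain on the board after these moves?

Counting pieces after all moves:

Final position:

  a b c d e f g h
  ─────────────────
8│♜ ♞ ♝ ♛ ♚ ♝ ♜ ·│8
7│♟ ♟ · · ♟ ♟ ♟ ♟│7
6│· · ♟ · · · · ·│6
5│· ♗ · ♟ · ♞ · ·│5
4│♙ · · · · · · ·│4
3│· · · · ♙ · · ♘│3
2│· ♙ ♙ ♙ · ♙ ♙ ♙│2
1│♖ ♘ ♗ ♕ ♔ · · ♖│1
  ─────────────────
  a b c d e f g h


4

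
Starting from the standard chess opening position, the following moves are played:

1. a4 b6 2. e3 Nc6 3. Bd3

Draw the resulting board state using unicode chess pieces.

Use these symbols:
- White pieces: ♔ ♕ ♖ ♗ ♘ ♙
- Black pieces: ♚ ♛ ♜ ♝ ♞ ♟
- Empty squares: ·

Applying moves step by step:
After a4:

♜ ♞ ♝ ♛ ♚ ♝ ♞ ♜
♟ ♟ ♟ ♟ ♟ ♟ ♟ ♟
· · · · · · · ·
· · · · · · · ·
♙ · · · · · · ·
· · · · · · · ·
· ♙ ♙ ♙ ♙ ♙ ♙ ♙
♖ ♘ ♗ ♕ ♔ ♗ ♘ ♖


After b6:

♜ ♞ ♝ ♛ ♚ ♝ ♞ ♜
♟ · ♟ ♟ ♟ ♟ ♟ ♟
· ♟ · · · · · ·
· · · · · · · ·
♙ · · · · · · ·
· · · · · · · ·
· ♙ ♙ ♙ ♙ ♙ ♙ ♙
♖ ♘ ♗ ♕ ♔ ♗ ♘ ♖


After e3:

♜ ♞ ♝ ♛ ♚ ♝ ♞ ♜
♟ · ♟ ♟ ♟ ♟ ♟ ♟
· ♟ · · · · · ·
· · · · · · · ·
♙ · · · · · · ·
· · · · ♙ · · ·
· ♙ ♙ ♙ · ♙ ♙ ♙
♖ ♘ ♗ ♕ ♔ ♗ ♘ ♖


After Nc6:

♜ · ♝ ♛ ♚ ♝ ♞ ♜
♟ · ♟ ♟ ♟ ♟ ♟ ♟
· ♟ ♞ · · · · ·
· · · · · · · ·
♙ · · · · · · ·
· · · · ♙ · · ·
· ♙ ♙ ♙ · ♙ ♙ ♙
♖ ♘ ♗ ♕ ♔ ♗ ♘ ♖


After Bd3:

♜ · ♝ ♛ ♚ ♝ ♞ ♜
♟ · ♟ ♟ ♟ ♟ ♟ ♟
· ♟ ♞ · · · · ·
· · · · · · · ·
♙ · · · · · · ·
· · · ♗ ♙ · · ·
· ♙ ♙ ♙ · ♙ ♙ ♙
♖ ♘ ♗ ♕ ♔ · ♘ ♖



  a b c d e f g h
  ─────────────────
8│♜ · ♝ ♛ ♚ ♝ ♞ ♜│8
7│♟ · ♟ ♟ ♟ ♟ ♟ ♟│7
6│· ♟ ♞ · · · · ·│6
5│· · · · · · · ·│5
4│♙ · · · · · · ·│4
3│· · · ♗ ♙ · · ·│3
2│· ♙ ♙ ♙ · ♙ ♙ ♙│2
1│♖ ♘ ♗ ♕ ♔ · ♘ ♖│1
  ─────────────────
  a b c d e f g h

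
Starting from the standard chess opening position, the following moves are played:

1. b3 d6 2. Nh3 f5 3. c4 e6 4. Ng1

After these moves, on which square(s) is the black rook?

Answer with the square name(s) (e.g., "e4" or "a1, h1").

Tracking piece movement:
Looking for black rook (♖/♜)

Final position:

  a b c d e f g h
  ─────────────────
8│♜ ♞ ♝ ♛ ♚ ♝ ♞ ♜│8
7│♟ ♟ ♟ · · · ♟ ♟│7
6│· · · ♟ ♟ · · ·│6
5│· · · · · ♟ · ·│5
4│· · ♙ · · · · ·│4
3│· ♙ · · · · · ·│3
2│♙ · · ♙ ♙ ♙ ♙ ♙│2
1│♖ ♘ ♗ ♕ ♔ ♗ ♘ ♖│1
  ─────────────────
  a b c d e f g h


a8, h8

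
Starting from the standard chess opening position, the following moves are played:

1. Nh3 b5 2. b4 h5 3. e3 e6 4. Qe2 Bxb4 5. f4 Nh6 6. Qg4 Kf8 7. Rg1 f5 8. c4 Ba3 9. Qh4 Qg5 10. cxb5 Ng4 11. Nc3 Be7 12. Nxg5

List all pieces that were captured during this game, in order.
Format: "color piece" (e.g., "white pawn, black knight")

Tracking captures:
  Bxb4: captured white pawn
  cxb5: captured black pawn
  Nxg5: captured black queen

white pawn, black pawn, black queen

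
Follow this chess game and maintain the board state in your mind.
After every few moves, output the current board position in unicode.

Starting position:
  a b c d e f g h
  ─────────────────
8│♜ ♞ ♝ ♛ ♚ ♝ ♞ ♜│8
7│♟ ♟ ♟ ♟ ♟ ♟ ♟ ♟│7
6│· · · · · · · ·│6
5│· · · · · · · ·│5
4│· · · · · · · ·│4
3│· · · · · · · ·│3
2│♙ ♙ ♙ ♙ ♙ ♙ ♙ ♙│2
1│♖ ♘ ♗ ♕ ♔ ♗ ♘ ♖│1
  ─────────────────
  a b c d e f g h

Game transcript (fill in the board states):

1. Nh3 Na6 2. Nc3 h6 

  a b c d e f g h
  ─────────────────
8│♜ · ♝ ♛ ♚ ♝ ♞ ♜│8
7│♟ ♟ ♟ ♟ ♟ ♟ ♟ ·│7
6│♞ · · · · · · ♟│6
5│· · · · · · · ·│5
4│· · · · · · · ·│4
3│· · ♘ · · · · ♘│3
2│♙ ♙ ♙ ♙ ♙ ♙ ♙ ♙│2
1│♖ · ♗ ♕ ♔ ♗ · ♖│1
  ─────────────────
  a b c d e f g h

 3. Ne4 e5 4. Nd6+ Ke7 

  a b c d e f g h
  ─────────────────
8│♜ · ♝ ♛ · ♝ ♞ ♜│8
7│♟ ♟ ♟ ♟ ♚ ♟ ♟ ·│7
6│♞ · · ♘ · · · ♟│6
5│· · · · ♟ · · ·│5
4│· · · · · · · ·│4
3│· · · · · · · ♘│3
2│♙ ♙ ♙ ♙ ♙ ♙ ♙ ♙│2
1│♖ · ♗ ♕ ♔ ♗ · ♖│1
  ─────────────────
  a b c d e f g h

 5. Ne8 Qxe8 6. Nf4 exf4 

  a b c d e f g h
  ─────────────────
8│♜ · ♝ · ♛ ♝ ♞ ♜│8
7│♟ ♟ ♟ ♟ ♚ ♟ ♟ ·│7
6│♞ · · · · · · ♟│6
5│· · · · · · · ·│5
4│· · · · · ♟ · ·│4
3│· · · · · · · ·│3
2│♙ ♙ ♙ ♙ ♙ ♙ ♙ ♙│2
1│♖ · ♗ ♕ ♔ ♗ · ♖│1
  ─────────────────
  a b c d e f g h

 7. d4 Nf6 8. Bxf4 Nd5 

  a b c d e f g h
  ─────────────────
8│♜ · ♝ · ♛ ♝ · ♜│8
7│♟ ♟ ♟ ♟ ♚ ♟ ♟ ·│7
6│♞ · · · · · · ♟│6
5│· · · ♞ · · · ·│5
4│· · · ♙ · ♗ · ·│4
3│· · · · · · · ·│3
2│♙ ♙ ♙ · ♙ ♙ ♙ ♙│2
1│♖ · · ♕ ♔ ♗ · ♖│1
  ─────────────────
  a b c d e f g h

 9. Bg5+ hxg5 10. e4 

  a b c d e f g h
  ─────────────────
8│♜ · ♝ · ♛ ♝ · ♜│8
7│♟ ♟ ♟ ♟ ♚ ♟ ♟ ·│7
6│♞ · · · · · · ·│6
5│· · · ♞ · · ♟ ·│5
4│· · · ♙ ♙ · · ·│4
3│· · · · · · · ·│3
2│♙ ♙ ♙ · · ♙ ♙ ♙│2
1│♖ · · ♕ ♔ ♗ · ♖│1
  ─────────────────
  a b c d e f g h


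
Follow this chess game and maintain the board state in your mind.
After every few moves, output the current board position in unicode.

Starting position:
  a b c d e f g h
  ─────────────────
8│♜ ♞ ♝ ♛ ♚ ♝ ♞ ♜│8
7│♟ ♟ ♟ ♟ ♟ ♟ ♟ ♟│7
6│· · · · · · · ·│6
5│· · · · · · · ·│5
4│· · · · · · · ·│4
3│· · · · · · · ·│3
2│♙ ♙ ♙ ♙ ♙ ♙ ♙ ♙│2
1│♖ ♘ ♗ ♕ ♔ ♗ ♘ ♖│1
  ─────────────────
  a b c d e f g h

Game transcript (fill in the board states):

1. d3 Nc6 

  a b c d e f g h
  ─────────────────
8│♜ · ♝ ♛ ♚ ♝ ♞ ♜│8
7│♟ ♟ ♟ ♟ ♟ ♟ ♟ ♟│7
6│· · ♞ · · · · ·│6
5│· · · · · · · ·│5
4│· · · · · · · ·│4
3│· · · ♙ · · · ·│3
2│♙ ♙ ♙ · ♙ ♙ ♙ ♙│2
1│♖ ♘ ♗ ♕ ♔ ♗ ♘ ♖│1
  ─────────────────
  a b c d e f g h

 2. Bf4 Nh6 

  a b c d e f g h
  ─────────────────
8│♜ · ♝ ♛ ♚ ♝ · ♜│8
7│♟ ♟ ♟ ♟ ♟ ♟ ♟ ♟│7
6│· · ♞ · · · · ♞│6
5│· · · · · · · ·│5
4│· · · · · ♗ · ·│4
3│· · · ♙ · · · ·│3
2│♙ ♙ ♙ · ♙ ♙ ♙ ♙│2
1│♖ ♘ · ♕ ♔ ♗ ♘ ♖│1
  ─────────────────
  a b c d e f g h

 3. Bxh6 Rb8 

  a b c d e f g h
  ─────────────────
8│· ♜ ♝ ♛ ♚ ♝ · ♜│8
7│♟ ♟ ♟ ♟ ♟ ♟ ♟ ♟│7
6│· · ♞ · · · · ♗│6
5│· · · · · · · ·│5
4│· · · · · · · ·│4
3│· · · ♙ · · · ·│3
2│♙ ♙ ♙ · ♙ ♙ ♙ ♙│2
1│♖ ♘ · ♕ ♔ ♗ ♘ ♖│1
  ─────────────────
  a b c d e f g h

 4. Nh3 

  a b c d e f g h
  ─────────────────
8│· ♜ ♝ ♛ ♚ ♝ · ♜│8
7│♟ ♟ ♟ ♟ ♟ ♟ ♟ ♟│7
6│· · ♞ · · · · ♗│6
5│· · · · · · · ·│5
4│· · · · · · · ·│4
3│· · · ♙ · · · ♘│3
2│♙ ♙ ♙ · ♙ ♙ ♙ ♙│2
1│♖ ♘ · ♕ ♔ ♗ · ♖│1
  ─────────────────
  a b c d e f g h


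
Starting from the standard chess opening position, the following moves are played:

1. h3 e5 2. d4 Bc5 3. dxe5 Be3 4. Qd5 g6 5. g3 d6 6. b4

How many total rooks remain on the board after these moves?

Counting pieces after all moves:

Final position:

  a b c d e f g h
  ─────────────────
8│♜ ♞ ♝ ♛ ♚ · ♞ ♜│8
7│♟ ♟ ♟ · · ♟ · ♟│7
6│· · · ♟ · · ♟ ·│6
5│· · · ♕ ♙ · · ·│5
4│· ♙ · · · · · ·│4
3│· · · · ♝ · ♙ ♙│3
2│♙ · ♙ · ♙ ♙ · ·│2
1│♖ ♘ ♗ · ♔ ♗ ♘ ♖│1
  ─────────────────
  a b c d e f g h


4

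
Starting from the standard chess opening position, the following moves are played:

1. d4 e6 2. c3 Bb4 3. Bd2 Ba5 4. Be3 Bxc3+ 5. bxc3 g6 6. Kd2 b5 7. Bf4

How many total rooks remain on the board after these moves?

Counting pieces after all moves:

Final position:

  a b c d e f g h
  ─────────────────
8│♜ ♞ ♝ ♛ ♚ · ♞ ♜│8
7│♟ · ♟ ♟ · ♟ · ♟│7
6│· · · · ♟ · ♟ ·│6
5│· ♟ · · · · · ·│5
4│· · · ♙ · ♗ · ·│4
3│· · ♙ · · · · ·│3
2│♙ · · ♔ ♙ ♙ ♙ ♙│2
1│♖ ♘ · ♕ · ♗ ♘ ♖│1
  ─────────────────
  a b c d e f g h


4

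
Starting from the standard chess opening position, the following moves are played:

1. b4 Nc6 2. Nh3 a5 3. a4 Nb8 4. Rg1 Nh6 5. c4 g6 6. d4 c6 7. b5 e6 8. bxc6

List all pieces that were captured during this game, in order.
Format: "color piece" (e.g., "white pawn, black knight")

Tracking captures:
  bxc6: captured black pawn

black pawn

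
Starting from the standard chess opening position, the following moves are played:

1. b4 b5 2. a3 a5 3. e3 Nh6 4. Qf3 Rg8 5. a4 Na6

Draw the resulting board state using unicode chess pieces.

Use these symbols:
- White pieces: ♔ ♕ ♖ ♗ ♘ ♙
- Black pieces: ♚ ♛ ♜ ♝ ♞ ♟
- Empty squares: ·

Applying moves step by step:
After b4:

♜ ♞ ♝ ♛ ♚ ♝ ♞ ♜
♟ ♟ ♟ ♟ ♟ ♟ ♟ ♟
· · · · · · · ·
· · · · · · · ·
· ♙ · · · · · ·
· · · · · · · ·
♙ · ♙ ♙ ♙ ♙ ♙ ♙
♖ ♘ ♗ ♕ ♔ ♗ ♘ ♖


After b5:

♜ ♞ ♝ ♛ ♚ ♝ ♞ ♜
♟ · ♟ ♟ ♟ ♟ ♟ ♟
· · · · · · · ·
· ♟ · · · · · ·
· ♙ · · · · · ·
· · · · · · · ·
♙ · ♙ ♙ ♙ ♙ ♙ ♙
♖ ♘ ♗ ♕ ♔ ♗ ♘ ♖


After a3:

♜ ♞ ♝ ♛ ♚ ♝ ♞ ♜
♟ · ♟ ♟ ♟ ♟ ♟ ♟
· · · · · · · ·
· ♟ · · · · · ·
· ♙ · · · · · ·
♙ · · · · · · ·
· · ♙ ♙ ♙ ♙ ♙ ♙
♖ ♘ ♗ ♕ ♔ ♗ ♘ ♖


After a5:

♜ ♞ ♝ ♛ ♚ ♝ ♞ ♜
· · ♟ ♟ ♟ ♟ ♟ ♟
· · · · · · · ·
♟ ♟ · · · · · ·
· ♙ · · · · · ·
♙ · · · · · · ·
· · ♙ ♙ ♙ ♙ ♙ ♙
♖ ♘ ♗ ♕ ♔ ♗ ♘ ♖


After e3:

♜ ♞ ♝ ♛ ♚ ♝ ♞ ♜
· · ♟ ♟ ♟ ♟ ♟ ♟
· · · · · · · ·
♟ ♟ · · · · · ·
· ♙ · · · · · ·
♙ · · · ♙ · · ·
· · ♙ ♙ · ♙ ♙ ♙
♖ ♘ ♗ ♕ ♔ ♗ ♘ ♖


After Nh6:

♜ ♞ ♝ ♛ ♚ ♝ · ♜
· · ♟ ♟ ♟ ♟ ♟ ♟
· · · · · · · ♞
♟ ♟ · · · · · ·
· ♙ · · · · · ·
♙ · · · ♙ · · ·
· · ♙ ♙ · ♙ ♙ ♙
♖ ♘ ♗ ♕ ♔ ♗ ♘ ♖


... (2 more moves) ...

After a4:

♜ ♞ ♝ ♛ ♚ ♝ ♜ ·
· · ♟ ♟ ♟ ♟ ♟ ♟
· · · · · · · ♞
♟ ♟ · · · · · ·
♙ ♙ · · · · · ·
· · · · ♙ ♕ · ·
· · ♙ ♙ · ♙ ♙ ♙
♖ ♘ ♗ · ♔ ♗ ♘ ♖


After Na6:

♜ · ♝ ♛ ♚ ♝ ♜ ·
· · ♟ ♟ ♟ ♟ ♟ ♟
♞ · · · · · · ♞
♟ ♟ · · · · · ·
♙ ♙ · · · · · ·
· · · · ♙ ♕ · ·
· · ♙ ♙ · ♙ ♙ ♙
♖ ♘ ♗ · ♔ ♗ ♘ ♖



  a b c d e f g h
  ─────────────────
8│♜ · ♝ ♛ ♚ ♝ ♜ ·│8
7│· · ♟ ♟ ♟ ♟ ♟ ♟│7
6│♞ · · · · · · ♞│6
5│♟ ♟ · · · · · ·│5
4│♙ ♙ · · · · · ·│4
3│· · · · ♙ ♕ · ·│3
2│· · ♙ ♙ · ♙ ♙ ♙│2
1│♖ ♘ ♗ · ♔ ♗ ♘ ♖│1
  ─────────────────
  a b c d e f g h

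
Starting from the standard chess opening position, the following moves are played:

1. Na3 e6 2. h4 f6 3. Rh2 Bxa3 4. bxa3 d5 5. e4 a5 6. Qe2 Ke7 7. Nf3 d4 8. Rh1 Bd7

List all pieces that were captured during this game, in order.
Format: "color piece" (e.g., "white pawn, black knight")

Tracking captures:
  Bxa3: captured white knight
  bxa3: captured black bishop

white knight, black bishop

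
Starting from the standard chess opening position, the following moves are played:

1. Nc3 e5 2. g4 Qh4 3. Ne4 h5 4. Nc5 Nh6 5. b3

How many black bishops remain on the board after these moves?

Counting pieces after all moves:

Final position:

  a b c d e f g h
  ─────────────────
8│♜ ♞ ♝ · ♚ ♝ · ♜│8
7│♟ ♟ ♟ ♟ · ♟ ♟ ·│7
6│· · · · · · · ♞│6
5│· · ♘ · ♟ · · ♟│5
4│· · · · · · ♙ ♛│4
3│· ♙ · · · · · ·│3
2│♙ · ♙ ♙ ♙ ♙ · ♙│2
1│♖ · ♗ ♕ ♔ ♗ ♘ ♖│1
  ─────────────────
  a b c d e f g h


2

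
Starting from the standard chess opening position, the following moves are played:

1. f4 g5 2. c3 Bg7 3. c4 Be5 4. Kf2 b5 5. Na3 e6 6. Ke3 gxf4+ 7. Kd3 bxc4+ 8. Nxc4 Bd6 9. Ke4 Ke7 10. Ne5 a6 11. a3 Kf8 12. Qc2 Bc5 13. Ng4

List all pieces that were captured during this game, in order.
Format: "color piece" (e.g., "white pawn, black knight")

Tracking captures:
  gxf4+: captured white pawn
  bxc4+: captured white pawn
  Nxc4: captured black pawn

white pawn, white pawn, black pawn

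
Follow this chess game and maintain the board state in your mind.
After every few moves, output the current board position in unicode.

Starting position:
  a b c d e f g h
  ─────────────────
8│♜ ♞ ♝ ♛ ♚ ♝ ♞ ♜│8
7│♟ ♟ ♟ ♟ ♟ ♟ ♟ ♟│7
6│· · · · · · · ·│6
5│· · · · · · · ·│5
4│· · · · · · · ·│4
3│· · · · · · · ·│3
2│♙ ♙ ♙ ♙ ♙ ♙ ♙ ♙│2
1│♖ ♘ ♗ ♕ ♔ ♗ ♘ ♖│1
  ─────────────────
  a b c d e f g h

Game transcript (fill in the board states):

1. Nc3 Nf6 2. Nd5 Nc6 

  a b c d e f g h
  ─────────────────
8│♜ · ♝ ♛ ♚ ♝ · ♜│8
7│♟ ♟ ♟ ♟ ♟ ♟ ♟ ♟│7
6│· · ♞ · · ♞ · ·│6
5│· · · ♘ · · · ·│5
4│· · · · · · · ·│4
3│· · · · · · · ·│3
2│♙ ♙ ♙ ♙ ♙ ♙ ♙ ♙│2
1│♖ · ♗ ♕ ♔ ♗ ♘ ♖│1
  ─────────────────
  a b c d e f g h

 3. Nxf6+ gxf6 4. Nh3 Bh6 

  a b c d e f g h
  ─────────────────
8│♜ · ♝ ♛ ♚ · · ♜│8
7│♟ ♟ ♟ ♟ ♟ ♟ · ♟│7
6│· · ♞ · · ♟ · ♝│6
5│· · · · · · · ·│5
4│· · · · · · · ·│4
3│· · · · · · · ♘│3
2│♙ ♙ ♙ ♙ ♙ ♙ ♙ ♙│2
1│♖ · ♗ ♕ ♔ ♗ · ♖│1
  ─────────────────
  a b c d e f g h

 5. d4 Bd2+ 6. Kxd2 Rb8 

  a b c d e f g h
  ─────────────────
8│· ♜ ♝ ♛ ♚ · · ♜│8
7│♟ ♟ ♟ ♟ ♟ ♟ · ♟│7
6│· · ♞ · · ♟ · ·│6
5│· · · · · · · ·│5
4│· · · ♙ · · · ·│4
3│· · · · · · · ♘│3
2│♙ ♙ ♙ ♔ ♙ ♙ ♙ ♙│2
1│♖ · ♗ ♕ · ♗ · ♖│1
  ─────────────────
  a b c d e f g h

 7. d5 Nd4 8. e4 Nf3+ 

  a b c d e f g h
  ─────────────────
8│· ♜ ♝ ♛ ♚ · · ♜│8
7│♟ ♟ ♟ ♟ ♟ ♟ · ♟│7
6│· · · · · ♟ · ·│6
5│· · · ♙ · · · ·│5
4│· · · · ♙ · · ·│4
3│· · · · · ♞ · ♘│3
2│♙ ♙ ♙ ♔ · ♙ ♙ ♙│2
1│♖ · ♗ ♕ · ♗ · ♖│1
  ─────────────────
  a b c d e f g h



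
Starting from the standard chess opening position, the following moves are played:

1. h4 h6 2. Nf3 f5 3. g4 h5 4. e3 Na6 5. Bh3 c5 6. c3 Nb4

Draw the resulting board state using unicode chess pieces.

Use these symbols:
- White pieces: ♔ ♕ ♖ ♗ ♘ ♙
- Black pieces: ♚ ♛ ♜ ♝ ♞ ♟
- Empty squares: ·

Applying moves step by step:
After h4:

♜ ♞ ♝ ♛ ♚ ♝ ♞ ♜
♟ ♟ ♟ ♟ ♟ ♟ ♟ ♟
· · · · · · · ·
· · · · · · · ·
· · · · · · · ♙
· · · · · · · ·
♙ ♙ ♙ ♙ ♙ ♙ ♙ ·
♖ ♘ ♗ ♕ ♔ ♗ ♘ ♖


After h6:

♜ ♞ ♝ ♛ ♚ ♝ ♞ ♜
♟ ♟ ♟ ♟ ♟ ♟ ♟ ·
· · · · · · · ♟
· · · · · · · ·
· · · · · · · ♙
· · · · · · · ·
♙ ♙ ♙ ♙ ♙ ♙ ♙ ·
♖ ♘ ♗ ♕ ♔ ♗ ♘ ♖


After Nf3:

♜ ♞ ♝ ♛ ♚ ♝ ♞ ♜
♟ ♟ ♟ ♟ ♟ ♟ ♟ ·
· · · · · · · ♟
· · · · · · · ·
· · · · · · · ♙
· · · · · ♘ · ·
♙ ♙ ♙ ♙ ♙ ♙ ♙ ·
♖ ♘ ♗ ♕ ♔ ♗ · ♖


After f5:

♜ ♞ ♝ ♛ ♚ ♝ ♞ ♜
♟ ♟ ♟ ♟ ♟ · ♟ ·
· · · · · · · ♟
· · · · · ♟ · ·
· · · · · · · ♙
· · · · · ♘ · ·
♙ ♙ ♙ ♙ ♙ ♙ ♙ ·
♖ ♘ ♗ ♕ ♔ ♗ · ♖


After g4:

♜ ♞ ♝ ♛ ♚ ♝ ♞ ♜
♟ ♟ ♟ ♟ ♟ · ♟ ·
· · · · · · · ♟
· · · · · ♟ · ·
· · · · · · ♙ ♙
· · · · · ♘ · ·
♙ ♙ ♙ ♙ ♙ ♙ · ·
♖ ♘ ♗ ♕ ♔ ♗ · ♖


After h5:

♜ ♞ ♝ ♛ ♚ ♝ ♞ ♜
♟ ♟ ♟ ♟ ♟ · ♟ ·
· · · · · · · ·
· · · · · ♟ · ♟
· · · · · · ♙ ♙
· · · · · ♘ · ·
♙ ♙ ♙ ♙ ♙ ♙ · ·
♖ ♘ ♗ ♕ ♔ ♗ · ♖


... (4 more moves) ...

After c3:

♜ · ♝ ♛ ♚ ♝ ♞ ♜
♟ ♟ · ♟ ♟ · ♟ ·
♞ · · · · · · ·
· · ♟ · · ♟ · ♟
· · · · · · ♙ ♙
· · ♙ · ♙ ♘ · ♗
♙ ♙ · ♙ · ♙ · ·
♖ ♘ ♗ ♕ ♔ · · ♖


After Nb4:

♜ · ♝ ♛ ♚ ♝ ♞ ♜
♟ ♟ · ♟ ♟ · ♟ ·
· · · · · · · ·
· · ♟ · · ♟ · ♟
· ♞ · · · · ♙ ♙
· · ♙ · ♙ ♘ · ♗
♙ ♙ · ♙ · ♙ · ·
♖ ♘ ♗ ♕ ♔ · · ♖



  a b c d e f g h
  ─────────────────
8│♜ · ♝ ♛ ♚ ♝ ♞ ♜│8
7│♟ ♟ · ♟ ♟ · ♟ ·│7
6│· · · · · · · ·│6
5│· · ♟ · · ♟ · ♟│5
4│· ♞ · · · · ♙ ♙│4
3│· · ♙ · ♙ ♘ · ♗│3
2│♙ ♙ · ♙ · ♙ · ·│2
1│♖ ♘ ♗ ♕ ♔ · · ♖│1
  ─────────────────
  a b c d e f g h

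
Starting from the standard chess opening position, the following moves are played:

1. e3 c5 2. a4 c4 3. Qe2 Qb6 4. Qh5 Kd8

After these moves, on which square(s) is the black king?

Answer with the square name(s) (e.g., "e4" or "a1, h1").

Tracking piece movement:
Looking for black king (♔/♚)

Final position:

  a b c d e f g h
  ─────────────────
8│♜ ♞ ♝ ♚ · ♝ ♞ ♜│8
7│♟ ♟ · ♟ ♟ ♟ ♟ ♟│7
6│· ♛ · · · · · ·│6
5│· · · · · · · ♕│5
4│♙ · ♟ · · · · ·│4
3│· · · · ♙ · · ·│3
2│· ♙ ♙ ♙ · ♙ ♙ ♙│2
1│♖ ♘ ♗ · ♔ ♗ ♘ ♖│1
  ─────────────────
  a b c d e f g h


d8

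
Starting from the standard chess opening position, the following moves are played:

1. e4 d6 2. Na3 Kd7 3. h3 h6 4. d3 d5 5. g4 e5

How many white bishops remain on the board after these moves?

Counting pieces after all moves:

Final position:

  a b c d e f g h
  ─────────────────
8│♜ ♞ ♝ ♛ · ♝ ♞ ♜│8
7│♟ ♟ ♟ ♚ · ♟ ♟ ·│7
6│· · · · · · · ♟│6
5│· · · ♟ ♟ · · ·│5
4│· · · · ♙ · ♙ ·│4
3│♘ · · ♙ · · · ♙│3
2│♙ ♙ ♙ · · ♙ · ·│2
1│♖ · ♗ ♕ ♔ ♗ ♘ ♖│1
  ─────────────────
  a b c d e f g h


2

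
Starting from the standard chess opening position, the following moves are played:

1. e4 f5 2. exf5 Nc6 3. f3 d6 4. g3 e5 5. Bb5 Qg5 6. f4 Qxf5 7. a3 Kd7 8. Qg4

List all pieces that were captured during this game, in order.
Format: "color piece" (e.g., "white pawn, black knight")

Tracking captures:
  exf5: captured black pawn
  Qxf5: captured white pawn

black pawn, white pawn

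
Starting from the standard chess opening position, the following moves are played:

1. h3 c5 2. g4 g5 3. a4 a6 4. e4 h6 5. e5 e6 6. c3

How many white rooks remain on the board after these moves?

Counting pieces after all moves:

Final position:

  a b c d e f g h
  ─────────────────
8│♜ ♞ ♝ ♛ ♚ ♝ ♞ ♜│8
7│· ♟ · ♟ · ♟ · ·│7
6│♟ · · · ♟ · · ♟│6
5│· · ♟ · ♙ · ♟ ·│5
4│♙ · · · · · ♙ ·│4
3│· · ♙ · · · · ♙│3
2│· ♙ · ♙ · ♙ · ·│2
1│♖ ♘ ♗ ♕ ♔ ♗ ♘ ♖│1
  ─────────────────
  a b c d e f g h


2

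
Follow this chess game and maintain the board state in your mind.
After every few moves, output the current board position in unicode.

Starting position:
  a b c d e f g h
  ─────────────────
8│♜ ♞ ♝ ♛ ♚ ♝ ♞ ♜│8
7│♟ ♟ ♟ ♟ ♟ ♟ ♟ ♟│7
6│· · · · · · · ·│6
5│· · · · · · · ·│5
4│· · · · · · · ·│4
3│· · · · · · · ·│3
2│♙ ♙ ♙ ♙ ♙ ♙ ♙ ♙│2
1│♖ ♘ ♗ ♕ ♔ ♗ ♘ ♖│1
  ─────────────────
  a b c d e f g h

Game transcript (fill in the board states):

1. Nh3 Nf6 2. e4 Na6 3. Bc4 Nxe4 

  a b c d e f g h
  ─────────────────
8│♜ · ♝ ♛ ♚ ♝ · ♜│8
7│♟ ♟ ♟ ♟ ♟ ♟ ♟ ♟│7
6│♞ · · · · · · ·│6
5│· · · · · · · ·│5
4│· · ♗ · ♞ · · ·│4
3│· · · · · · · ♘│3
2│♙ ♙ ♙ ♙ · ♙ ♙ ♙│2
1│♖ ♘ ♗ ♕ ♔ · · ♖│1
  ─────────────────
  a b c d e f g h

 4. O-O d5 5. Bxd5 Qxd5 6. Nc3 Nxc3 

  a b c d e f g h
  ─────────────────
8│♜ · ♝ · ♚ ♝ · ♜│8
7│♟ ♟ ♟ · ♟ ♟ ♟ ♟│7
6│♞ · · · · · · ·│6
5│· · · ♛ · · · ·│5
4│· · · · · · · ·│4
3│· · ♞ · · · · ♘│3
2│♙ ♙ ♙ ♙ · ♙ ♙ ♙│2
1│♖ · ♗ ♕ · ♖ ♔ ·│1
  ─────────────────
  a b c d e f g h

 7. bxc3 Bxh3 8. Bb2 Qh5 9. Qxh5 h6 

  a b c d e f g h
  ─────────────────
8│♜ · · · ♚ ♝ · ♜│8
7│♟ ♟ ♟ · ♟ ♟ ♟ ·│7
6│♞ · · · · · · ♟│6
5│· · · · · · · ♕│5
4│· · · · · · · ·│4
3│· · ♙ · · · · ♝│3
2│♙ ♗ ♙ ♙ · ♙ ♙ ♙│2
1│♖ · · · · ♖ ♔ ·│1
  ─────────────────
  a b c d e f g h

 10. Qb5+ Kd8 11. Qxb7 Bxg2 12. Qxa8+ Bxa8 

  a b c d e f g h
  ─────────────────
8│♝ · · ♚ · ♝ · ♜│8
7│♟ · ♟ · ♟ ♟ ♟ ·│7
6│♞ · · · · · · ♟│6
5│· · · · · · · ·│5
4│· · · · · · · ·│4
3│· · ♙ · · · · ·│3
2│♙ ♗ ♙ ♙ · ♙ · ♙│2
1│♖ · · · · ♖ ♔ ·│1
  ─────────────────
  a b c d e f g h

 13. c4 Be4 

  a b c d e f g h
  ─────────────────
8│· · · ♚ · ♝ · ♜│8
7│♟ · ♟ · ♟ ♟ ♟ ·│7
6│♞ · · · · · · ♟│6
5│· · · · · · · ·│5
4│· · ♙ · ♝ · · ·│4
3│· · · · · · · ·│3
2│♙ ♗ ♙ ♙ · ♙ · ♙│2
1│♖ · · · · ♖ ♔ ·│1
  ─────────────────
  a b c d e f g h


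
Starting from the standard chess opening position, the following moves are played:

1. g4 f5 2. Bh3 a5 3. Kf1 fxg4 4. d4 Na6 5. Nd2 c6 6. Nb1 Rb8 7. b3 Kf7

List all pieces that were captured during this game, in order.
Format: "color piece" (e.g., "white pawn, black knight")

Tracking captures:
  fxg4: captured white pawn

white pawn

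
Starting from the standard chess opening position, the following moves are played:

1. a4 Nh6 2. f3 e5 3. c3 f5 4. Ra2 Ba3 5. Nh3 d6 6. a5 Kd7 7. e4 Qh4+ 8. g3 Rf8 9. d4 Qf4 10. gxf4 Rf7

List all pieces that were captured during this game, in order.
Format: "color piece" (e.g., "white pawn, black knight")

Tracking captures:
  gxf4: captured black queen

black queen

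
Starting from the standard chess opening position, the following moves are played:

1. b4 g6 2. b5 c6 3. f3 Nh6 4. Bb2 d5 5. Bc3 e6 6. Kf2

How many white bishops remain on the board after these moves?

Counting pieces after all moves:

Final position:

  a b c d e f g h
  ─────────────────
8│♜ ♞ ♝ ♛ ♚ ♝ · ♜│8
7│♟ ♟ · · · ♟ · ♟│7
6│· · ♟ · ♟ · ♟ ♞│6
5│· ♙ · ♟ · · · ·│5
4│· · · · · · · ·│4
3│· · ♗ · · ♙ · ·│3
2│♙ · ♙ ♙ ♙ ♔ ♙ ♙│2
1│♖ ♘ · ♕ · ♗ ♘ ♖│1
  ─────────────────
  a b c d e f g h


2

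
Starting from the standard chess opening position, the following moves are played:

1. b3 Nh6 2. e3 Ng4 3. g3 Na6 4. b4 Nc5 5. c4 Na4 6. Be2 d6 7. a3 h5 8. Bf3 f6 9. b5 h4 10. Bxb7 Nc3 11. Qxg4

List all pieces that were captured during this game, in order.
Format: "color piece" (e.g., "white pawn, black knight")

Tracking captures:
  Bxb7: captured black pawn
  Qxg4: captured black knight

black pawn, black knight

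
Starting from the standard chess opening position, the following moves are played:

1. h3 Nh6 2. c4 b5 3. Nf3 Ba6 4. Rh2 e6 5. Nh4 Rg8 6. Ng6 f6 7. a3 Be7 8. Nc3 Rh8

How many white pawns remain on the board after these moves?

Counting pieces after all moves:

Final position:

  a b c d e f g h
  ─────────────────
8│♜ ♞ · ♛ ♚ · · ♜│8
7│♟ · ♟ ♟ ♝ · ♟ ♟│7
6│♝ · · · ♟ ♟ ♘ ♞│6
5│· ♟ · · · · · ·│5
4│· · ♙ · · · · ·│4
3│♙ · ♘ · · · · ♙│3
2│· ♙ · ♙ ♙ ♙ ♙ ♖│2
1│♖ · ♗ ♕ ♔ ♗ · ·│1
  ─────────────────
  a b c d e f g h


8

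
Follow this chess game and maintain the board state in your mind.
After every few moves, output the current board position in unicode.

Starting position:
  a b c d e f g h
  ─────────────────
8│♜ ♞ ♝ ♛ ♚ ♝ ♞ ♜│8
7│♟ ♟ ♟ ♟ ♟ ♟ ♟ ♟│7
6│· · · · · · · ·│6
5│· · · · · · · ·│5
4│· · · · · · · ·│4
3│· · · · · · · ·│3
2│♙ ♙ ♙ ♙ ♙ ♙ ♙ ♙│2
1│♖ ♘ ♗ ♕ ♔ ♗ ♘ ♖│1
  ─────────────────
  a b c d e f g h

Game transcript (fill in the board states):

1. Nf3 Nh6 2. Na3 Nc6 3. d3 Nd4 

  a b c d e f g h
  ─────────────────
8│♜ · ♝ ♛ ♚ ♝ · ♜│8
7│♟ ♟ ♟ ♟ ♟ ♟ ♟ ♟│7
6│· · · · · · · ♞│6
5│· · · · · · · ·│5
4│· · · ♞ · · · ·│4
3│♘ · · ♙ · ♘ · ·│3
2│♙ ♙ ♙ · ♙ ♙ ♙ ♙│2
1│♖ · ♗ ♕ ♔ ♗ · ♖│1
  ─────────────────
  a b c d e f g h

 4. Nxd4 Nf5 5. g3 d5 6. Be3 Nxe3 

  a b c d e f g h
  ─────────────────
8│♜ · ♝ ♛ ♚ ♝ · ♜│8
7│♟ ♟ ♟ · ♟ ♟ ♟ ♟│7
6│· · · · · · · ·│6
5│· · · ♟ · · · ·│5
4│· · · ♘ · · · ·│4
3│♘ · · ♙ ♞ · ♙ ·│3
2│♙ ♙ ♙ · ♙ ♙ · ♙│2
1│♖ · · ♕ ♔ ♗ · ♖│1
  ─────────────────
  a b c d e f g h

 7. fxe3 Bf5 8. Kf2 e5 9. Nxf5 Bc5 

  a b c d e f g h
  ─────────────────
8│♜ · · ♛ ♚ · · ♜│8
7│♟ ♟ ♟ · · ♟ ♟ ♟│7
6│· · · · · · · ·│6
5│· · ♝ ♟ ♟ ♘ · ·│5
4│· · · · · · · ·│4
3│♘ · · ♙ ♙ · ♙ ·│3
2│♙ ♙ ♙ · ♙ ♔ · ♙│2
1│♖ · · ♕ · ♗ · ♖│1
  ─────────────────
  a b c d e f g h

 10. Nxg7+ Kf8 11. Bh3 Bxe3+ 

  a b c d e f g h
  ─────────────────
8│♜ · · ♛ · ♚ · ♜│8
7│♟ ♟ ♟ · · ♟ ♘ ♟│7
6│· · · · · · · ·│6
5│· · · ♟ ♟ · · ·│5
4│· · · · · · · ·│4
3│♘ · · ♙ ♝ · ♙ ♗│3
2│♙ ♙ ♙ · ♙ ♔ · ♙│2
1│♖ · · ♕ · · · ♖│1
  ─────────────────
  a b c d e f g h


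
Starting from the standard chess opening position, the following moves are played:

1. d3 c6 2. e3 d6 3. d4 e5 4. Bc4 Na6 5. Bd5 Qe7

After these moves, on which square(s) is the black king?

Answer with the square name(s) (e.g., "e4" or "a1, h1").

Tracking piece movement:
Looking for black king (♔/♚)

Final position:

  a b c d e f g h
  ─────────────────
8│♜ · ♝ · ♚ ♝ ♞ ♜│8
7│♟ ♟ · · ♛ ♟ ♟ ♟│7
6│♞ · ♟ ♟ · · · ·│6
5│· · · ♗ ♟ · · ·│5
4│· · · ♙ · · · ·│4
3│· · · · ♙ · · ·│3
2│♙ ♙ ♙ · · ♙ ♙ ♙│2
1│♖ ♘ ♗ ♕ ♔ · ♘ ♖│1
  ─────────────────
  a b c d e f g h


e8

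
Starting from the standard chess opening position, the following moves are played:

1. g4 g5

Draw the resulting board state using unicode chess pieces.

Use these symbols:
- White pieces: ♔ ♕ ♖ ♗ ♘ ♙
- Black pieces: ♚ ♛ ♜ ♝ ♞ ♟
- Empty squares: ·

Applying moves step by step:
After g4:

♜ ♞ ♝ ♛ ♚ ♝ ♞ ♜
♟ ♟ ♟ ♟ ♟ ♟ ♟ ♟
· · · · · · · ·
· · · · · · · ·
· · · · · · ♙ ·
· · · · · · · ·
♙ ♙ ♙ ♙ ♙ ♙ · ♙
♖ ♘ ♗ ♕ ♔ ♗ ♘ ♖


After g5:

♜ ♞ ♝ ♛ ♚ ♝ ♞ ♜
♟ ♟ ♟ ♟ ♟ ♟ · ♟
· · · · · · · ·
· · · · · · ♟ ·
· · · · · · ♙ ·
· · · · · · · ·
♙ ♙ ♙ ♙ ♙ ♙ · ♙
♖ ♘ ♗ ♕ ♔ ♗ ♘ ♖



  a b c d e f g h
  ─────────────────
8│♜ ♞ ♝ ♛ ♚ ♝ ♞ ♜│8
7│♟ ♟ ♟ ♟ ♟ ♟ · ♟│7
6│· · · · · · · ·│6
5│· · · · · · ♟ ·│5
4│· · · · · · ♙ ·│4
3│· · · · · · · ·│3
2│♙ ♙ ♙ ♙ ♙ ♙ · ♙│2
1│♖ ♘ ♗ ♕ ♔ ♗ ♘ ♖│1
  ─────────────────
  a b c d e f g h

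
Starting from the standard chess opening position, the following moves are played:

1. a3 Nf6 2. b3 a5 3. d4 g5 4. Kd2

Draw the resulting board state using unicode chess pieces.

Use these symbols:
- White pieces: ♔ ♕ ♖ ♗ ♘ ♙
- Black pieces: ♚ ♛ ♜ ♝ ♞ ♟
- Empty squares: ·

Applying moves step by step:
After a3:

♜ ♞ ♝ ♛ ♚ ♝ ♞ ♜
♟ ♟ ♟ ♟ ♟ ♟ ♟ ♟
· · · · · · · ·
· · · · · · · ·
· · · · · · · ·
♙ · · · · · · ·
· ♙ ♙ ♙ ♙ ♙ ♙ ♙
♖ ♘ ♗ ♕ ♔ ♗ ♘ ♖


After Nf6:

♜ ♞ ♝ ♛ ♚ ♝ · ♜
♟ ♟ ♟ ♟ ♟ ♟ ♟ ♟
· · · · · ♞ · ·
· · · · · · · ·
· · · · · · · ·
♙ · · · · · · ·
· ♙ ♙ ♙ ♙ ♙ ♙ ♙
♖ ♘ ♗ ♕ ♔ ♗ ♘ ♖


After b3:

♜ ♞ ♝ ♛ ♚ ♝ · ♜
♟ ♟ ♟ ♟ ♟ ♟ ♟ ♟
· · · · · ♞ · ·
· · · · · · · ·
· · · · · · · ·
♙ ♙ · · · · · ·
· · ♙ ♙ ♙ ♙ ♙ ♙
♖ ♘ ♗ ♕ ♔ ♗ ♘ ♖


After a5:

♜ ♞ ♝ ♛ ♚ ♝ · ♜
· ♟ ♟ ♟ ♟ ♟ ♟ ♟
· · · · · ♞ · ·
♟ · · · · · · ·
· · · · · · · ·
♙ ♙ · · · · · ·
· · ♙ ♙ ♙ ♙ ♙ ♙
♖ ♘ ♗ ♕ ♔ ♗ ♘ ♖


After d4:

♜ ♞ ♝ ♛ ♚ ♝ · ♜
· ♟ ♟ ♟ ♟ ♟ ♟ ♟
· · · · · ♞ · ·
♟ · · · · · · ·
· · · ♙ · · · ·
♙ ♙ · · · · · ·
· · ♙ · ♙ ♙ ♙ ♙
♖ ♘ ♗ ♕ ♔ ♗ ♘ ♖


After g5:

♜ ♞ ♝ ♛ ♚ ♝ · ♜
· ♟ ♟ ♟ ♟ ♟ · ♟
· · · · · ♞ · ·
♟ · · · · · ♟ ·
· · · ♙ · · · ·
♙ ♙ · · · · · ·
· · ♙ · ♙ ♙ ♙ ♙
♖ ♘ ♗ ♕ ♔ ♗ ♘ ♖


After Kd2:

♜ ♞ ♝ ♛ ♚ ♝ · ♜
· ♟ ♟ ♟ ♟ ♟ · ♟
· · · · · ♞ · ·
♟ · · · · · ♟ ·
· · · ♙ · · · ·
♙ ♙ · · · · · ·
· · ♙ ♔ ♙ ♙ ♙ ♙
♖ ♘ ♗ ♕ · ♗ ♘ ♖



  a b c d e f g h
  ─────────────────
8│♜ ♞ ♝ ♛ ♚ ♝ · ♜│8
7│· ♟ ♟ ♟ ♟ ♟ · ♟│7
6│· · · · · ♞ · ·│6
5│♟ · · · · · ♟ ·│5
4│· · · ♙ · · · ·│4
3│♙ ♙ · · · · · ·│3
2│· · ♙ ♔ ♙ ♙ ♙ ♙│2
1│♖ ♘ ♗ ♕ · ♗ ♘ ♖│1
  ─────────────────
  a b c d e f g h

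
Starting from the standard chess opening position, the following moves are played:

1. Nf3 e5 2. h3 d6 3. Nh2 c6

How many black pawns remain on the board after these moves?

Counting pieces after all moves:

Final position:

  a b c d e f g h
  ─────────────────
8│♜ ♞ ♝ ♛ ♚ ♝ ♞ ♜│8
7│♟ ♟ · · · ♟ ♟ ♟│7
6│· · ♟ ♟ · · · ·│6
5│· · · · ♟ · · ·│5
4│· · · · · · · ·│4
3│· · · · · · · ♙│3
2│♙ ♙ ♙ ♙ ♙ ♙ ♙ ♘│2
1│♖ ♘ ♗ ♕ ♔ ♗ · ♖│1
  ─────────────────
  a b c d e f g h


8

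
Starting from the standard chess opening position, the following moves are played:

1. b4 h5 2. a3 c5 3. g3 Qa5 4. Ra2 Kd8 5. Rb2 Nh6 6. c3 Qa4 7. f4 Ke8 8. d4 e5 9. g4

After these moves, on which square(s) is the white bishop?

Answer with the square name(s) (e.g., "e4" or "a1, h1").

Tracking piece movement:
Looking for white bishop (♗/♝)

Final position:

  a b c d e f g h
  ─────────────────
8│♜ ♞ ♝ · ♚ ♝ · ♜│8
7│♟ ♟ · ♟ · ♟ ♟ ·│7
6│· · · · · · · ♞│6
5│· · ♟ · ♟ · · ♟│5
4│♛ ♙ · ♙ · ♙ ♙ ·│4
3│♙ · ♙ · · · · ·│3
2│· ♖ · · ♙ · · ♙│2
1│· ♘ ♗ ♕ ♔ ♗ ♘ ♖│1
  ─────────────────
  a b c d e f g h


c1, f1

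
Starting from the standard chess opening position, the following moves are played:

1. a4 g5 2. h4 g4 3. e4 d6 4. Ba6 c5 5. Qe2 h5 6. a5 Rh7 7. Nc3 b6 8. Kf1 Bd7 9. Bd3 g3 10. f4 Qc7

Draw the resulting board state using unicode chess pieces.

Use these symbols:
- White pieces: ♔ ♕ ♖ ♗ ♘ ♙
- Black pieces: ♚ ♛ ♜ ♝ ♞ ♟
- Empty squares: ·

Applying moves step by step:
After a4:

♜ ♞ ♝ ♛ ♚ ♝ ♞ ♜
♟ ♟ ♟ ♟ ♟ ♟ ♟ ♟
· · · · · · · ·
· · · · · · · ·
♙ · · · · · · ·
· · · · · · · ·
· ♙ ♙ ♙ ♙ ♙ ♙ ♙
♖ ♘ ♗ ♕ ♔ ♗ ♘ ♖


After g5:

♜ ♞ ♝ ♛ ♚ ♝ ♞ ♜
♟ ♟ ♟ ♟ ♟ ♟ · ♟
· · · · · · · ·
· · · · · · ♟ ·
♙ · · · · · · ·
· · · · · · · ·
· ♙ ♙ ♙ ♙ ♙ ♙ ♙
♖ ♘ ♗ ♕ ♔ ♗ ♘ ♖


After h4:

♜ ♞ ♝ ♛ ♚ ♝ ♞ ♜
♟ ♟ ♟ ♟ ♟ ♟ · ♟
· · · · · · · ·
· · · · · · ♟ ·
♙ · · · · · · ♙
· · · · · · · ·
· ♙ ♙ ♙ ♙ ♙ ♙ ·
♖ ♘ ♗ ♕ ♔ ♗ ♘ ♖


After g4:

♜ ♞ ♝ ♛ ♚ ♝ ♞ ♜
♟ ♟ ♟ ♟ ♟ ♟ · ♟
· · · · · · · ·
· · · · · · · ·
♙ · · · · · ♟ ♙
· · · · · · · ·
· ♙ ♙ ♙ ♙ ♙ ♙ ·
♖ ♘ ♗ ♕ ♔ ♗ ♘ ♖


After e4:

♜ ♞ ♝ ♛ ♚ ♝ ♞ ♜
♟ ♟ ♟ ♟ ♟ ♟ · ♟
· · · · · · · ·
· · · · · · · ·
♙ · · · ♙ · ♟ ♙
· · · · · · · ·
· ♙ ♙ ♙ · ♙ ♙ ·
♖ ♘ ♗ ♕ ♔ ♗ ♘ ♖


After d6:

♜ ♞ ♝ ♛ ♚ ♝ ♞ ♜
♟ ♟ ♟ · ♟ ♟ · ♟
· · · ♟ · · · ·
· · · · · · · ·
♙ · · · ♙ · ♟ ♙
· · · · · · · ·
· ♙ ♙ ♙ · ♙ ♙ ·
♖ ♘ ♗ ♕ ♔ ♗ ♘ ♖


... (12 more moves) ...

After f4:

♜ ♞ · ♛ ♚ ♝ ♞ ·
♟ · · ♝ ♟ ♟ · ♜
· ♟ · ♟ · · · ·
♙ · ♟ · · · · ♟
· · · · ♙ ♙ · ♙
· · ♘ ♗ · · ♟ ·
· ♙ ♙ ♙ ♕ · ♙ ·
♖ · ♗ · · ♔ ♘ ♖


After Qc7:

♜ ♞ · · ♚ ♝ ♞ ·
♟ · ♛ ♝ ♟ ♟ · ♜
· ♟ · ♟ · · · ·
♙ · ♟ · · · · ♟
· · · · ♙ ♙ · ♙
· · ♘ ♗ · · ♟ ·
· ♙ ♙ ♙ ♕ · ♙ ·
♖ · ♗ · · ♔ ♘ ♖



  a b c d e f g h
  ─────────────────
8│♜ ♞ · · ♚ ♝ ♞ ·│8
7│♟ · ♛ ♝ ♟ ♟ · ♜│7
6│· ♟ · ♟ · · · ·│6
5│♙ · ♟ · · · · ♟│5
4│· · · · ♙ ♙ · ♙│4
3│· · ♘ ♗ · · ♟ ·│3
2│· ♙ ♙ ♙ ♕ · ♙ ·│2
1│♖ · ♗ · · ♔ ♘ ♖│1
  ─────────────────
  a b c d e f g h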